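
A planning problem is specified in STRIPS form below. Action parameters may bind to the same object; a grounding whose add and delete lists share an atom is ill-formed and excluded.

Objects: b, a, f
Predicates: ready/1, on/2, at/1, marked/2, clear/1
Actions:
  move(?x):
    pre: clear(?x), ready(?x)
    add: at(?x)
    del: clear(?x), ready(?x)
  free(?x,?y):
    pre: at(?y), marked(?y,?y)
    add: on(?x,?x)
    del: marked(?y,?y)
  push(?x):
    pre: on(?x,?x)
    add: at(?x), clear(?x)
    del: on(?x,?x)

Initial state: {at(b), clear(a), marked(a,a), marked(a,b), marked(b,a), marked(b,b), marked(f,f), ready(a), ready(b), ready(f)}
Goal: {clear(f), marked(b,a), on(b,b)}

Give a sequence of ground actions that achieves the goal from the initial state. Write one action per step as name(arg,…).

1. free(f,b)  →  {at(b), clear(a), marked(a,a), marked(a,b), marked(b,a), marked(f,f), on(f,f), ready(a), ready(b), ready(f)}
2. push(f)  →  {at(b), at(f), clear(a), clear(f), marked(a,a), marked(a,b), marked(b,a), marked(f,f), ready(a), ready(b), ready(f)}
3. free(b,f)  →  {at(b), at(f), clear(a), clear(f), marked(a,a), marked(a,b), marked(b,a), on(b,b), ready(a), ready(b), ready(f)}

free(f,b); push(f); free(b,f)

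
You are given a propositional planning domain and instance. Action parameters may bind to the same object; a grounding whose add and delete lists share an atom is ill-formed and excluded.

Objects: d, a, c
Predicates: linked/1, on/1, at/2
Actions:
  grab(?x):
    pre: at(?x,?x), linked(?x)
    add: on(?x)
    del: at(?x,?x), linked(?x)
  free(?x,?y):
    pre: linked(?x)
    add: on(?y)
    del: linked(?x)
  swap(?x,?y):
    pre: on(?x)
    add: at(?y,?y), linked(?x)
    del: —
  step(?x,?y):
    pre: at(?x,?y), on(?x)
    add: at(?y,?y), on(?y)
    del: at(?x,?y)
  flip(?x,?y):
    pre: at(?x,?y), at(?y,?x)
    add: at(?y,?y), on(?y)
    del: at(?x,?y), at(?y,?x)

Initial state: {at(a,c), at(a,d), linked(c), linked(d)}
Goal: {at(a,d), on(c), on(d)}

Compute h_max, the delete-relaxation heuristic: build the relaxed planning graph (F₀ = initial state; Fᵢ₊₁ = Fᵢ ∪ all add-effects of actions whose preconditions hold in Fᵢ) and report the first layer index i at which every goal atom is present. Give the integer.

1

F0 = init (4 atoms)
F1 = F0 ∪ {on(a), on(c), on(d)}  (7 atoms)
goal ⊆ F1  ⇒  h_max = 1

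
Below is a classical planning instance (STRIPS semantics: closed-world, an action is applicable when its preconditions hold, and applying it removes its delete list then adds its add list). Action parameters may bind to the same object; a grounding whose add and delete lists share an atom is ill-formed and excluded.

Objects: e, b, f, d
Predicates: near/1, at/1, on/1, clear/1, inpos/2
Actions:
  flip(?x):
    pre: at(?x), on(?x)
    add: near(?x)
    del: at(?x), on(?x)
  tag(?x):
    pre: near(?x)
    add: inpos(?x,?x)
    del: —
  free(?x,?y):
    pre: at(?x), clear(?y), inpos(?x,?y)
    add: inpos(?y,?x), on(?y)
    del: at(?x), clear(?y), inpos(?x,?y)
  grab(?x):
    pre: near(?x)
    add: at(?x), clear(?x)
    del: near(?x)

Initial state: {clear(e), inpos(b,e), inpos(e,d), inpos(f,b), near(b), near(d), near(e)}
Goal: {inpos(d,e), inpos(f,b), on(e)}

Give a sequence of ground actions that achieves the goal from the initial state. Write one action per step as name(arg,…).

grab(e); grab(b); free(b,e); grab(d); free(e,d)

1. grab(e)  →  {at(e), clear(e), inpos(b,e), inpos(e,d), inpos(f,b), near(b), near(d)}
2. grab(b)  →  {at(b), at(e), clear(b), clear(e), inpos(b,e), inpos(e,d), inpos(f,b), near(d)}
3. free(b,e)  →  {at(e), clear(b), inpos(e,b), inpos(e,d), inpos(f,b), near(d), on(e)}
4. grab(d)  →  {at(d), at(e), clear(b), clear(d), inpos(e,b), inpos(e,d), inpos(f,b), on(e)}
5. free(e,d)  →  {at(d), clear(b), inpos(d,e), inpos(e,b), inpos(f,b), on(d), on(e)}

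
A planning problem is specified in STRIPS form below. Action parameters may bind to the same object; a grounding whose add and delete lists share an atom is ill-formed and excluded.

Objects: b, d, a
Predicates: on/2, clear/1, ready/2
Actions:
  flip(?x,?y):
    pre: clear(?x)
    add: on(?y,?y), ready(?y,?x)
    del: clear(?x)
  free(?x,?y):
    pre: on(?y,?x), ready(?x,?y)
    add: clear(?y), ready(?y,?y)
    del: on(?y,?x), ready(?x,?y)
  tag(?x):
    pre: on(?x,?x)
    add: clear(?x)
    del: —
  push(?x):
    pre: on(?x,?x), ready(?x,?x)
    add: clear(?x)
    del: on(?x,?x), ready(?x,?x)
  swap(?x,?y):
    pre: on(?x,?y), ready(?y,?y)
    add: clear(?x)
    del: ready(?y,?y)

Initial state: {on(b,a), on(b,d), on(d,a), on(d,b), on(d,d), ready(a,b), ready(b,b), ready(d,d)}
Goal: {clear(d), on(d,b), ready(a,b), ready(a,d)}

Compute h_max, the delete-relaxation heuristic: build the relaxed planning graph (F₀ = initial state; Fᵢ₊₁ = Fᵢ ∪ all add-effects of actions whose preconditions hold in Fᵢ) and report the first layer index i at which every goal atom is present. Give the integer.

2

F0 = init (8 atoms)
F1 = F0 ∪ {clear(b), clear(d)}  (10 atoms)
F2 = F1 ∪ {on(a,a), on(b,b), ready(a,d), ready(b,d), ready(d,b)}  (15 atoms)
goal ⊆ F2  ⇒  h_max = 2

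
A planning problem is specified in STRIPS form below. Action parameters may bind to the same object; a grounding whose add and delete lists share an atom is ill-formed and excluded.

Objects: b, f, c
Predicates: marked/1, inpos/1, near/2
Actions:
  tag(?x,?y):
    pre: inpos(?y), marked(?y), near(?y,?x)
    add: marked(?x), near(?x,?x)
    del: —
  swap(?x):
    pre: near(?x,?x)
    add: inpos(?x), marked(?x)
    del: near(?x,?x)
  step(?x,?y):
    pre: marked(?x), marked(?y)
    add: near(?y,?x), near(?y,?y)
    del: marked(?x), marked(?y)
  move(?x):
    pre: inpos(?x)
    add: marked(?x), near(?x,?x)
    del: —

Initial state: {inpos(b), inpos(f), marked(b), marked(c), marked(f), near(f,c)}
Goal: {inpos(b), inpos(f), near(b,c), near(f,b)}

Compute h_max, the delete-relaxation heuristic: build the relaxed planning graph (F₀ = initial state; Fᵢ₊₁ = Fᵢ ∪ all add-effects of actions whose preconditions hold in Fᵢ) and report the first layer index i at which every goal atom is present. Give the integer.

1

F0 = init (6 atoms)
F1 = F0 ∪ {near(b,b), near(b,c), near(b,f), near(c,b), near(c,c), near(c,f), near(f,b), near(f,f)}  (14 atoms)
goal ⊆ F1  ⇒  h_max = 1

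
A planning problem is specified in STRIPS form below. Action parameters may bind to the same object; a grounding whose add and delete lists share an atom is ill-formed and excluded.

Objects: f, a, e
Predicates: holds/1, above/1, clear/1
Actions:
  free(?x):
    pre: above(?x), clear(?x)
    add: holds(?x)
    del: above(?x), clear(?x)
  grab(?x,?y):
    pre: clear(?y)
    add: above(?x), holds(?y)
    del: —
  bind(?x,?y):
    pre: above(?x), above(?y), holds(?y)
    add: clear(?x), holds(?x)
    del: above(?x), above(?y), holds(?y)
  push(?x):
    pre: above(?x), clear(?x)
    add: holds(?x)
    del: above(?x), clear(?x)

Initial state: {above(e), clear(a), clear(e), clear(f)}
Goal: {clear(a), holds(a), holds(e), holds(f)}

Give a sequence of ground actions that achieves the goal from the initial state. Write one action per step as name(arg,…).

1. free(e)  →  {clear(a), clear(f), holds(e)}
2. grab(f,f)  →  {above(f), clear(a), clear(f), holds(e), holds(f)}
3. grab(f,a)  →  {above(f), clear(a), clear(f), holds(a), holds(e), holds(f)}

free(e); grab(f,f); grab(f,a)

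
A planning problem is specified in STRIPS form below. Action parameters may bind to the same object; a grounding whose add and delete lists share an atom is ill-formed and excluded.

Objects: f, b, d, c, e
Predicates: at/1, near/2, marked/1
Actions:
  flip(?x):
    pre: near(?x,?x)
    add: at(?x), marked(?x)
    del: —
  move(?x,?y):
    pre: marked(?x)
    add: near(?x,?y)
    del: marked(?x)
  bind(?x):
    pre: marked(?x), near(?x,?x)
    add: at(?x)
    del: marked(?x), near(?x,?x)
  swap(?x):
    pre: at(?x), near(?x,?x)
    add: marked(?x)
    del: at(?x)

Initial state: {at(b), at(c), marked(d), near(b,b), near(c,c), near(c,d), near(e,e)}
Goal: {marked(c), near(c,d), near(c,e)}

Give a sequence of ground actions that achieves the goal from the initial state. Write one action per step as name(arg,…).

1. flip(c)  →  {at(b), at(c), marked(c), marked(d), near(b,b), near(c,c), near(c,d), near(e,e)}
2. move(c,e)  →  {at(b), at(c), marked(d), near(b,b), near(c,c), near(c,d), near(c,e), near(e,e)}
3. flip(c)  →  {at(b), at(c), marked(c), marked(d), near(b,b), near(c,c), near(c,d), near(c,e), near(e,e)}

flip(c); move(c,e); flip(c)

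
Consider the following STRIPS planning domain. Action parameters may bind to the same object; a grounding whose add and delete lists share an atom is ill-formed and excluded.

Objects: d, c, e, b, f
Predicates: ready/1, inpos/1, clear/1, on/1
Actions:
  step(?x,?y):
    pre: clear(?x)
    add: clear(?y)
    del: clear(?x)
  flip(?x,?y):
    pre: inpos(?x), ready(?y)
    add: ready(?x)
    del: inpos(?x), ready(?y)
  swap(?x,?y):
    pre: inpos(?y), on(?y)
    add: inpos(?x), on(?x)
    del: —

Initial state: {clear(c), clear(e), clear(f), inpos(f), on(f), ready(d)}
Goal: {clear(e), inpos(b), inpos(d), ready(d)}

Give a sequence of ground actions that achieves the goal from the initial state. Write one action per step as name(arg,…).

1. swap(d,f)  →  {clear(c), clear(e), clear(f), inpos(d), inpos(f), on(d), on(f), ready(d)}
2. swap(b,d)  →  {clear(c), clear(e), clear(f), inpos(b), inpos(d), inpos(f), on(b), on(d), on(f), ready(d)}

swap(d,f); swap(b,d)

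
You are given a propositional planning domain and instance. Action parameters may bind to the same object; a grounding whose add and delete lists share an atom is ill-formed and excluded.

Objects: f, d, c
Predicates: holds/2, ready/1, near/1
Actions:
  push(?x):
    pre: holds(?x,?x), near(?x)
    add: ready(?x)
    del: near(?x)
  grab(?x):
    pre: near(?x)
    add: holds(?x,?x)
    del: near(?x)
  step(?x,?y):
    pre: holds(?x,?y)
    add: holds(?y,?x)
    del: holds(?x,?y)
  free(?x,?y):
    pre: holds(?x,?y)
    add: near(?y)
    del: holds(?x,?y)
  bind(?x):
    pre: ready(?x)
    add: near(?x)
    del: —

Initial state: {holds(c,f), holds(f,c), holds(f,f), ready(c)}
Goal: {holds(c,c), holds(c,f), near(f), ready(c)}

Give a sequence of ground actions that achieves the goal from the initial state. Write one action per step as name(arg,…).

free(f,f); free(f,c); grab(c)

1. free(f,f)  →  {holds(c,f), holds(f,c), near(f), ready(c)}
2. free(f,c)  →  {holds(c,f), near(c), near(f), ready(c)}
3. grab(c)  →  {holds(c,c), holds(c,f), near(f), ready(c)}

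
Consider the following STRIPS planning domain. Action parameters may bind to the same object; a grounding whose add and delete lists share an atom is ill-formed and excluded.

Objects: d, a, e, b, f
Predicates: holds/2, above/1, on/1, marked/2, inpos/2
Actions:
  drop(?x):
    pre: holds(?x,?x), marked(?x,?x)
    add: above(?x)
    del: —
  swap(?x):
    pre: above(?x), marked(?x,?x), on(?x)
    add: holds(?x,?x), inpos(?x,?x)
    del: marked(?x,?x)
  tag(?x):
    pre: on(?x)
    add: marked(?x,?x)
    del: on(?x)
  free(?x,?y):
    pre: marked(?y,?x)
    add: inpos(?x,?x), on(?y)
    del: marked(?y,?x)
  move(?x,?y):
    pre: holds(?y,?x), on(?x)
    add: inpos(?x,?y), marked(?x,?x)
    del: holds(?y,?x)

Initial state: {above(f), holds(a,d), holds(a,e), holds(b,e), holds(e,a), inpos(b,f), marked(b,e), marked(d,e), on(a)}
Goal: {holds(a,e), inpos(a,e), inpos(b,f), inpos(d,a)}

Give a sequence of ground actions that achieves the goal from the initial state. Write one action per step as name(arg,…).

1. free(e,d)  →  {above(f), holds(a,d), holds(a,e), holds(b,e), holds(e,a), inpos(b,f), inpos(e,e), marked(b,e), on(a), on(d)}
2. move(d,a)  →  {above(f), holds(a,e), holds(b,e), holds(e,a), inpos(b,f), inpos(d,a), inpos(e,e), marked(b,e), marked(d,d), on(a), on(d)}
3. move(a,e)  →  {above(f), holds(a,e), holds(b,e), inpos(a,e), inpos(b,f), inpos(d,a), inpos(e,e), marked(a,a), marked(b,e), marked(d,d), on(a), on(d)}

free(e,d); move(d,a); move(a,e)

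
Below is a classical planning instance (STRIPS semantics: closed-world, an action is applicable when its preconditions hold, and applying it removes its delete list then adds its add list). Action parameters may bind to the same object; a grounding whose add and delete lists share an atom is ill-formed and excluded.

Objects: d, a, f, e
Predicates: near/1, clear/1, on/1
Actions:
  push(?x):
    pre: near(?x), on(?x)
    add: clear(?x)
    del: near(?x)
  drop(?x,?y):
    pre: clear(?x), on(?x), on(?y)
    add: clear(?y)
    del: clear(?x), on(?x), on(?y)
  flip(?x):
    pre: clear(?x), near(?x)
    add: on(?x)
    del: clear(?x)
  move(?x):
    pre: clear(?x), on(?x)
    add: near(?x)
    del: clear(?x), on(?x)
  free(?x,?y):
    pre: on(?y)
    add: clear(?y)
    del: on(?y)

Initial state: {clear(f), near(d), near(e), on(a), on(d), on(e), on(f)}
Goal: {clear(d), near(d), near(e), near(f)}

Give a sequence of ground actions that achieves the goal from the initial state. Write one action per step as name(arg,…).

move(f); free(d,d)

1. move(f)  →  {near(d), near(e), near(f), on(a), on(d), on(e)}
2. free(d,d)  →  {clear(d), near(d), near(e), near(f), on(a), on(e)}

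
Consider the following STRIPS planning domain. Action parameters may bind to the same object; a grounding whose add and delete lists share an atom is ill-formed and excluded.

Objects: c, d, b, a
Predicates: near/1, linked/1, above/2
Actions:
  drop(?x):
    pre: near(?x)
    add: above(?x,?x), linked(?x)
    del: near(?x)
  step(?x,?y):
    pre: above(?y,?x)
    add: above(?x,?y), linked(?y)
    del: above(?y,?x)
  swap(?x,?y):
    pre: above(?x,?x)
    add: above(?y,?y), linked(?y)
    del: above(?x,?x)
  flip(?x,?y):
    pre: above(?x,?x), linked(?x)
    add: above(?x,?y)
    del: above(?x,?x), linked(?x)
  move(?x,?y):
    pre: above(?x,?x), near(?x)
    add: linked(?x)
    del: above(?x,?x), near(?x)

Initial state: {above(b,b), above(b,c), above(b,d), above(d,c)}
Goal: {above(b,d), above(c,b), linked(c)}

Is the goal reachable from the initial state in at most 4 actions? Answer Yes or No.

Yes

1. step(c,b)  →  {above(b,b), above(b,d), above(c,b), above(d,c), linked(b)}
2. swap(b,c)  →  {above(b,d), above(c,b), above(c,c), above(d,c), linked(b), linked(c)}
optimal plan length = 2; 2 ≤ 4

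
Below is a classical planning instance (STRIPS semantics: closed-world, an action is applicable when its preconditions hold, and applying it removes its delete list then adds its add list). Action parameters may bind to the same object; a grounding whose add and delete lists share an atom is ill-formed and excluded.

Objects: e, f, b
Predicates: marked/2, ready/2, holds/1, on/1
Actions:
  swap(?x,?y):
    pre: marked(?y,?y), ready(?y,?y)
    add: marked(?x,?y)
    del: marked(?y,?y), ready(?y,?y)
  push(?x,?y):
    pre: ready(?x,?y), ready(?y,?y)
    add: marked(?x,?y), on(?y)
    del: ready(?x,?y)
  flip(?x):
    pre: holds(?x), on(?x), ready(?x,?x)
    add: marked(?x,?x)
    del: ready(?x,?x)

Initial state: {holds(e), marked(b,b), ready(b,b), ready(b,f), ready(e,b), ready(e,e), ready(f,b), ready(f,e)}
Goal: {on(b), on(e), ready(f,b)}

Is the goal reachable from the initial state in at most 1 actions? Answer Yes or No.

No

1. push(e,e)  →  {holds(e), marked(b,b), marked(e,e), on(e), ready(b,b), ready(b,f), ready(e,b), ready(f,b), ready(f,e)}
2. push(e,b)  →  {holds(e), marked(b,b), marked(e,b), marked(e,e), on(b), on(e), ready(b,b), ready(b,f), ready(f,b), ready(f,e)}
optimal plan length = 2; 2 > 1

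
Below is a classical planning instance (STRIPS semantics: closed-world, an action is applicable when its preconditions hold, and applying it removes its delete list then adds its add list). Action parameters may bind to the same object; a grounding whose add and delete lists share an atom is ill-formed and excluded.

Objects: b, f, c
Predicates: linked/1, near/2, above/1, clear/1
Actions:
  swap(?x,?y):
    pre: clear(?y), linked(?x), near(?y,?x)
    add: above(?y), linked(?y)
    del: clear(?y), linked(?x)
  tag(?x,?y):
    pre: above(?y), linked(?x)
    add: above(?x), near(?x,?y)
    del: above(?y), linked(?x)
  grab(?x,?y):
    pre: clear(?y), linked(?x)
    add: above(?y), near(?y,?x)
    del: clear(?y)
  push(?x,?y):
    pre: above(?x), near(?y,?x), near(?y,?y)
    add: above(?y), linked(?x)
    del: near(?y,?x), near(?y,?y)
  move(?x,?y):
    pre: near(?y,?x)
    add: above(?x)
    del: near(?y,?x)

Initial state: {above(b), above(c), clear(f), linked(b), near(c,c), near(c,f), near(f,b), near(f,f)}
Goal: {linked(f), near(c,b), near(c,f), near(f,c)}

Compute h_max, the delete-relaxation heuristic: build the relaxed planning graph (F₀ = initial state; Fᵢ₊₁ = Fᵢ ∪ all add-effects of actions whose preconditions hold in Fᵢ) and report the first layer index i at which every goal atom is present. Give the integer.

F0 = init (8 atoms)
F1 = F0 ∪ {above(f), linked(c), linked(f), near(b,c)}  (12 atoms)
F2 = F1 ∪ {near(b,f), near(c,b), near(f,c)}  (15 atoms)
goal ⊆ F2  ⇒  h_max = 2

2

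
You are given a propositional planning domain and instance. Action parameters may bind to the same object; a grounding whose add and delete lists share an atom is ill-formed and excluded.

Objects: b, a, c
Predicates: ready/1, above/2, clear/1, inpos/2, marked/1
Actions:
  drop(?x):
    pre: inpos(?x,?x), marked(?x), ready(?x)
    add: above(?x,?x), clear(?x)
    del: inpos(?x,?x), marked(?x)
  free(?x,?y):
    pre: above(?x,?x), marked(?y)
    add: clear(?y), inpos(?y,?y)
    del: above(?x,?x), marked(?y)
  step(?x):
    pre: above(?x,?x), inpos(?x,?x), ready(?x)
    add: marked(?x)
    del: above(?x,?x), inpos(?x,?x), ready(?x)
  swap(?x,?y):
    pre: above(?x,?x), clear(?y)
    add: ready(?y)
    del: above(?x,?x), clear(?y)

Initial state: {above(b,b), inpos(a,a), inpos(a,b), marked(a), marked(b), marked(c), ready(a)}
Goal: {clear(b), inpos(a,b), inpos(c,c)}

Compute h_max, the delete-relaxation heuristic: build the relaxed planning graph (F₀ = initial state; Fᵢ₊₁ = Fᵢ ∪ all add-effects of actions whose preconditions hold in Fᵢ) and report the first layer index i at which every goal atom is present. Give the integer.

F0 = init (7 atoms)
F1 = F0 ∪ {above(a,a), clear(a), clear(b), clear(c), inpos(b,b), inpos(c,c)}  (13 atoms)
goal ⊆ F1  ⇒  h_max = 1

1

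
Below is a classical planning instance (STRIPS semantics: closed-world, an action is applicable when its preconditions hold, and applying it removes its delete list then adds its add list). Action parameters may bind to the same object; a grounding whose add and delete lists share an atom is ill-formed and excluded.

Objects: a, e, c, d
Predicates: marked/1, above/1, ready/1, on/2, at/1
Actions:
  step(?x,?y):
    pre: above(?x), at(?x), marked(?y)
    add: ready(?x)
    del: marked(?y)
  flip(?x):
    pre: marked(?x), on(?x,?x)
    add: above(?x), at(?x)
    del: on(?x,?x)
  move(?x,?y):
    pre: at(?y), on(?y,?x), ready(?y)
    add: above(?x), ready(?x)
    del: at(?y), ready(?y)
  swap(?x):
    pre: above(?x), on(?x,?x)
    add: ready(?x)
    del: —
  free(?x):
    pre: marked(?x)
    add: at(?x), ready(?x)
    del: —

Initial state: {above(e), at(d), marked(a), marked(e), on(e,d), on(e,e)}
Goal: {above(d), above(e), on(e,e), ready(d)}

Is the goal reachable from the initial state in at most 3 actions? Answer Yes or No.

Yes

1. free(e)  →  {above(e), at(d), at(e), marked(a), marked(e), on(e,d), on(e,e), ready(e)}
2. move(d,e)  →  {above(d), above(e), at(d), marked(a), marked(e), on(e,d), on(e,e), ready(d)}
optimal plan length = 2; 2 ≤ 3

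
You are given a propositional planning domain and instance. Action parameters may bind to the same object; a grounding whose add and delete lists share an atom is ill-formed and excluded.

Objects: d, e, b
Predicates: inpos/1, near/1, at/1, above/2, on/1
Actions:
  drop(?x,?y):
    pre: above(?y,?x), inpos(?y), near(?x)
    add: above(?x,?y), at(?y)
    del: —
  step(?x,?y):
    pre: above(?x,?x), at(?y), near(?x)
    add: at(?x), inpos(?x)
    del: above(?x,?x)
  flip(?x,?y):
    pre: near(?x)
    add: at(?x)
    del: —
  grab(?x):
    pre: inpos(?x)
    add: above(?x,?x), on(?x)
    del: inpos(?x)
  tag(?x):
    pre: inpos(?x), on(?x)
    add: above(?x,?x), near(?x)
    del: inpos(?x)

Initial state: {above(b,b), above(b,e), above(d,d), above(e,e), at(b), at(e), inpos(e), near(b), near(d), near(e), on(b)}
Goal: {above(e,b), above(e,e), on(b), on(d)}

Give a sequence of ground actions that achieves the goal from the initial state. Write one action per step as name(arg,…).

step(d,e); step(b,d); drop(e,b); grab(d)

1. step(d,e)  →  {above(b,b), above(b,e), above(e,e), at(b), at(d), at(e), inpos(d), inpos(e), near(b), near(d), near(e), on(b)}
2. step(b,d)  →  {above(b,e), above(e,e), at(b), at(d), at(e), inpos(b), inpos(d), inpos(e), near(b), near(d), near(e), on(b)}
3. drop(e,b)  →  {above(b,e), above(e,b), above(e,e), at(b), at(d), at(e), inpos(b), inpos(d), inpos(e), near(b), near(d), near(e), on(b)}
4. grab(d)  →  {above(b,e), above(d,d), above(e,b), above(e,e), at(b), at(d), at(e), inpos(b), inpos(e), near(b), near(d), near(e), on(b), on(d)}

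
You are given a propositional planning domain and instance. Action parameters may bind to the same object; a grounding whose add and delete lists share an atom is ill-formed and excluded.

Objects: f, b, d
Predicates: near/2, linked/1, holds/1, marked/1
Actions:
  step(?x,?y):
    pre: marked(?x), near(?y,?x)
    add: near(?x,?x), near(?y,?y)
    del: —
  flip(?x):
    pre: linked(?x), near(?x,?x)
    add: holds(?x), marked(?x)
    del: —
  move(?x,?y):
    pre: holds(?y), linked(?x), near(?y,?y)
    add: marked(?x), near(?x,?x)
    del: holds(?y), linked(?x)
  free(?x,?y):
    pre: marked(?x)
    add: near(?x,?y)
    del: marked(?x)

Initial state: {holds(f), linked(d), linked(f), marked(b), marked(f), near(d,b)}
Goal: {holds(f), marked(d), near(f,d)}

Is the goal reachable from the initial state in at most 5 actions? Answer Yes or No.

1. step(b,d)  →  {holds(f), linked(d), linked(f), marked(b), marked(f), near(b,b), near(d,b), near(d,d)}
2. flip(d)  →  {holds(d), holds(f), linked(d), linked(f), marked(b), marked(d), marked(f), near(b,b), near(d,b), near(d,d)}
3. free(f,d)  →  {holds(d), holds(f), linked(d), linked(f), marked(b), marked(d), near(b,b), near(d,b), near(d,d), near(f,d)}
optimal plan length = 3; 3 ≤ 5

Yes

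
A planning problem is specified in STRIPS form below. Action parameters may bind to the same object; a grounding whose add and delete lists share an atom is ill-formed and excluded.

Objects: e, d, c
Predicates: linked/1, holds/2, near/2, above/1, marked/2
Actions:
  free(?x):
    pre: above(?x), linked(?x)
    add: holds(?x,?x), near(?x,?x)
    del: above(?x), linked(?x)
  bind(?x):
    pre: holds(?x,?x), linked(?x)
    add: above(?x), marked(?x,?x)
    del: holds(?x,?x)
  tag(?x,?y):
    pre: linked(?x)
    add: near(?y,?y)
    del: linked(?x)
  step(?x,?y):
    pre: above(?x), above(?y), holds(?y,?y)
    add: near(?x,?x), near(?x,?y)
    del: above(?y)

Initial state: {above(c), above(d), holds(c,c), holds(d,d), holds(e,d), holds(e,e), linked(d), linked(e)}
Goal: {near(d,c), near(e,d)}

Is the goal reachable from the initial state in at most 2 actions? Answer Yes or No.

1. bind(e)  →  {above(c), above(d), above(e), holds(c,c), holds(d,d), holds(e,d), linked(d), linked(e), marked(e,e)}
2. step(d,c)  →  {above(d), above(e), holds(c,c), holds(d,d), holds(e,d), linked(d), linked(e), marked(e,e), near(d,c), near(d,d)}
3. step(e,d)  →  {above(e), holds(c,c), holds(d,d), holds(e,d), linked(d), linked(e), marked(e,e), near(d,c), near(d,d), near(e,d), near(e,e)}
optimal plan length = 3; 3 > 2

No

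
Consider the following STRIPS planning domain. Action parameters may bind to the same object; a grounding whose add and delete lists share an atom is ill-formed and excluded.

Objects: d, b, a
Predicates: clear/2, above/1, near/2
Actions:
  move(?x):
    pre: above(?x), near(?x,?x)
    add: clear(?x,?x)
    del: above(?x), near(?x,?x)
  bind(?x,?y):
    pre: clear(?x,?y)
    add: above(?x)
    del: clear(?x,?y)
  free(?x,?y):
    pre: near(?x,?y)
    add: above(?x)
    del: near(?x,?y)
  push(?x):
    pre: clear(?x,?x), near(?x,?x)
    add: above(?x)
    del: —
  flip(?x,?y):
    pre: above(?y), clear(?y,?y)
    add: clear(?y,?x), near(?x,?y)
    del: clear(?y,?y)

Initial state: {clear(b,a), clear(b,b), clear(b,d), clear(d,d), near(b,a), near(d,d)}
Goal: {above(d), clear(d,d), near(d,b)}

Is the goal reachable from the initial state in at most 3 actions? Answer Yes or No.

Yes

1. bind(b,d)  →  {above(b), clear(b,a), clear(b,b), clear(d,d), near(b,a), near(d,d)}
2. free(d,d)  →  {above(b), above(d), clear(b,a), clear(b,b), clear(d,d), near(b,a)}
3. flip(d,b)  →  {above(b), above(d), clear(b,a), clear(b,d), clear(d,d), near(b,a), near(d,b)}
optimal plan length = 3; 3 ≤ 3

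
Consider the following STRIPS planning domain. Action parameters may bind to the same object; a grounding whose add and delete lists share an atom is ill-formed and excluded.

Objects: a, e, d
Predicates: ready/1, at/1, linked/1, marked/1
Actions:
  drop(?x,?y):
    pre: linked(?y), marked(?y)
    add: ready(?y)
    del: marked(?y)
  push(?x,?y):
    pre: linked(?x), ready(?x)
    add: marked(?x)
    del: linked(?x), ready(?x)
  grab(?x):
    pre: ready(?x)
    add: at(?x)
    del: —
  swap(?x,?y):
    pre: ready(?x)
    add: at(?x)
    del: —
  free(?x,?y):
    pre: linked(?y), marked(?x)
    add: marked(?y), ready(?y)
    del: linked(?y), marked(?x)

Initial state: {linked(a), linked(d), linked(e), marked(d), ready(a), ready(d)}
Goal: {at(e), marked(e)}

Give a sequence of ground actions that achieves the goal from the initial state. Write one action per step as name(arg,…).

free(d,e); grab(e)

1. free(d,e)  →  {linked(a), linked(d), marked(e), ready(a), ready(d), ready(e)}
2. grab(e)  →  {at(e), linked(a), linked(d), marked(e), ready(a), ready(d), ready(e)}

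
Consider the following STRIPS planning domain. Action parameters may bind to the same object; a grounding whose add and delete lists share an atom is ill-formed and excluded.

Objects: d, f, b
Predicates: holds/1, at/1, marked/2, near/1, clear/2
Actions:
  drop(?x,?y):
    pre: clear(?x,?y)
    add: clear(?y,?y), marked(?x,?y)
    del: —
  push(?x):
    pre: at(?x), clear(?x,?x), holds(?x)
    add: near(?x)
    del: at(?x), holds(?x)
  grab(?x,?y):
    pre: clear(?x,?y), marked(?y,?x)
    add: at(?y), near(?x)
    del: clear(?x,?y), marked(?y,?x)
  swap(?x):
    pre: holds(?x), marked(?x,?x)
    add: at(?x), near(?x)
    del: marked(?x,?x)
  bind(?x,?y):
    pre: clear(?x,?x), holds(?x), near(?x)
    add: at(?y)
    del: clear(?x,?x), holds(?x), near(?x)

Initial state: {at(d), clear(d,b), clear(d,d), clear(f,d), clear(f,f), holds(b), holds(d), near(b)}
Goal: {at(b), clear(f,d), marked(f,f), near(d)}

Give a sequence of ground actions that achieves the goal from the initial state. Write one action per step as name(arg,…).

1. drop(d,b)  →  {at(d), clear(b,b), clear(d,b), clear(d,d), clear(f,d), clear(f,f), holds(b), holds(d), marked(d,b), near(b)}
2. drop(f,f)  →  {at(d), clear(b,b), clear(d,b), clear(d,d), clear(f,d), clear(f,f), holds(b), holds(d), marked(d,b), marked(f,f), near(b)}
3. push(d)  →  {clear(b,b), clear(d,b), clear(d,d), clear(f,d), clear(f,f), holds(b), marked(d,b), marked(f,f), near(b), near(d)}
4. bind(b,b)  →  {at(b), clear(d,b), clear(d,d), clear(f,d), clear(f,f), marked(d,b), marked(f,f), near(d)}

drop(d,b); drop(f,f); push(d); bind(b,b)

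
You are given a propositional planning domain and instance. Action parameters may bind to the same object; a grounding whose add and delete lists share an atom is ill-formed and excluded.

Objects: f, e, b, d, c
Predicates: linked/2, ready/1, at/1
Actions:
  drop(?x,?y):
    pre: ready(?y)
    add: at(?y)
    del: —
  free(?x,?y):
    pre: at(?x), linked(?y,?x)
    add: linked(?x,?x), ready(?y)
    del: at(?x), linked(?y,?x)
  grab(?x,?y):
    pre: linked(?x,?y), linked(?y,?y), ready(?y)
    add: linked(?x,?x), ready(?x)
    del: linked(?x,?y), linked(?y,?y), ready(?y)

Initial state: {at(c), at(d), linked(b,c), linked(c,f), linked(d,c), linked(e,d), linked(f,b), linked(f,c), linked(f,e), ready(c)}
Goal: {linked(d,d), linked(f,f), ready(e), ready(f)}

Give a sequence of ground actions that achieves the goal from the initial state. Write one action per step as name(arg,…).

free(d,e); free(c,b); grab(f,c)

1. free(d,e)  →  {at(c), linked(b,c), linked(c,f), linked(d,c), linked(d,d), linked(f,b), linked(f,c), linked(f,e), ready(c), ready(e)}
2. free(c,b)  →  {linked(c,c), linked(c,f), linked(d,c), linked(d,d), linked(f,b), linked(f,c), linked(f,e), ready(b), ready(c), ready(e)}
3. grab(f,c)  →  {linked(c,f), linked(d,c), linked(d,d), linked(f,b), linked(f,e), linked(f,f), ready(b), ready(e), ready(f)}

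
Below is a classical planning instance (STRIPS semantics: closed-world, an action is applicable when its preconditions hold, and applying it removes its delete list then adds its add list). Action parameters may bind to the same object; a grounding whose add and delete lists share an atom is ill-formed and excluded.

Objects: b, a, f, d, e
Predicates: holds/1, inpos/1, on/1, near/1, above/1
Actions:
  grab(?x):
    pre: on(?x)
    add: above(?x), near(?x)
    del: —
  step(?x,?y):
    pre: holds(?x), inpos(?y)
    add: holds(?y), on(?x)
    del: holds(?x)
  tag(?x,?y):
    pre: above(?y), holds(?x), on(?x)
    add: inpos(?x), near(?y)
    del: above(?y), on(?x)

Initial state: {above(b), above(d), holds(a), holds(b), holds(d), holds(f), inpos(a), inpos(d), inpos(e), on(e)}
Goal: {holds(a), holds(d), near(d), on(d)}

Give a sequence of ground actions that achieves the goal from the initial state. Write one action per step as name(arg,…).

1. step(d,a)  →  {above(b), above(d), holds(a), holds(b), holds(f), inpos(a), inpos(d), inpos(e), on(d), on(e)}
2. grab(d)  →  {above(b), above(d), holds(a), holds(b), holds(f), inpos(a), inpos(d), inpos(e), near(d), on(d), on(e)}
3. step(b,d)  →  {above(b), above(d), holds(a), holds(d), holds(f), inpos(a), inpos(d), inpos(e), near(d), on(b), on(d), on(e)}

step(d,a); grab(d); step(b,d)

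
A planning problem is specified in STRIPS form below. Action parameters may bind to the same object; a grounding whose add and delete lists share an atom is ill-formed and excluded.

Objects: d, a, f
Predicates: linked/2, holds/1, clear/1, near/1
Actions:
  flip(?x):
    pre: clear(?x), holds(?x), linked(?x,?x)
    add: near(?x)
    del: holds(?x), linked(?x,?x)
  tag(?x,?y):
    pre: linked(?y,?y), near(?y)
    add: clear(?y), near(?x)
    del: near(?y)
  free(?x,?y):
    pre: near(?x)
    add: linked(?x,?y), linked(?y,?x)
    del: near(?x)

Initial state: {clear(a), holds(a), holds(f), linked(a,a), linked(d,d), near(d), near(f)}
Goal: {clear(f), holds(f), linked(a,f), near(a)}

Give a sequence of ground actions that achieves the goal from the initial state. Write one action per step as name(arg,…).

1. flip(a)  →  {clear(a), holds(f), linked(d,d), near(a), near(d), near(f)}
2. free(a,f)  →  {clear(a), holds(f), linked(a,f), linked(d,d), linked(f,a), near(d), near(f)}
3. free(f,f)  →  {clear(a), holds(f), linked(a,f), linked(d,d), linked(f,a), linked(f,f), near(d)}
4. tag(f,d)  →  {clear(a), clear(d), holds(f), linked(a,f), linked(d,d), linked(f,a), linked(f,f), near(f)}
5. tag(a,f)  →  {clear(a), clear(d), clear(f), holds(f), linked(a,f), linked(d,d), linked(f,a), linked(f,f), near(a)}

flip(a); free(a,f); free(f,f); tag(f,d); tag(a,f)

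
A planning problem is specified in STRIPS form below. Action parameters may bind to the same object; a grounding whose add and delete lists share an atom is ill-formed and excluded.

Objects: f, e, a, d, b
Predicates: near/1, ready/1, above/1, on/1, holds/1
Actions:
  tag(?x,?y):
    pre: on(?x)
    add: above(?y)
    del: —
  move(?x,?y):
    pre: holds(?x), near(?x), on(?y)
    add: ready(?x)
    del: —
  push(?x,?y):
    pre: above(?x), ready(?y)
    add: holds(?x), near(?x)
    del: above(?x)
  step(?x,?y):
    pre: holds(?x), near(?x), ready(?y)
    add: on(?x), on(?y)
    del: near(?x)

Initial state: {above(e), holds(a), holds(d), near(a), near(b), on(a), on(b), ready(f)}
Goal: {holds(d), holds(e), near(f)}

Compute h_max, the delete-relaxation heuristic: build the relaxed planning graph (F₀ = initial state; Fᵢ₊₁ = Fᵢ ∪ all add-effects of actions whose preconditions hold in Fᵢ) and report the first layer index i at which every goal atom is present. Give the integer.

F0 = init (8 atoms)
F1 = F0 ∪ {above(a), above(b), above(d), above(f), holds(e), near(e), on(f), ready(a)}  (16 atoms)
F2 = F1 ∪ {holds(b), holds(f), near(d), near(f), on(e), ready(e)}  (22 atoms)
goal ⊆ F2  ⇒  h_max = 2

2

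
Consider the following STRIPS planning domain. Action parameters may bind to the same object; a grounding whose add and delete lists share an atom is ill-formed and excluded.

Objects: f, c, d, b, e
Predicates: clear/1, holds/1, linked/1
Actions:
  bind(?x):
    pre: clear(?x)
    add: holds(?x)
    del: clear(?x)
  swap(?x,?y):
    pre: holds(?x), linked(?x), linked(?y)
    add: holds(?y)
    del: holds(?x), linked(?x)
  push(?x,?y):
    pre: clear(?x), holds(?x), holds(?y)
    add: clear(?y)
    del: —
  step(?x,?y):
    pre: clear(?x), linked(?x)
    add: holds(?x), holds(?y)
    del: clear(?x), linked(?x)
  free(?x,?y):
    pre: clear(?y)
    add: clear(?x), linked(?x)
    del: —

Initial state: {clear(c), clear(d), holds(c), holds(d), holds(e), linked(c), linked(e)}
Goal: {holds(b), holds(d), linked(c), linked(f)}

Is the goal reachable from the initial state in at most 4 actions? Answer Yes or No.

Yes

1. push(c,e)  →  {clear(c), clear(d), clear(e), holds(c), holds(d), holds(e), linked(c), linked(e)}
2. step(e,b)  →  {clear(c), clear(d), holds(b), holds(c), holds(d), holds(e), linked(c)}
3. free(f,c)  →  {clear(c), clear(d), clear(f), holds(b), holds(c), holds(d), holds(e), linked(c), linked(f)}
optimal plan length = 3; 3 ≤ 4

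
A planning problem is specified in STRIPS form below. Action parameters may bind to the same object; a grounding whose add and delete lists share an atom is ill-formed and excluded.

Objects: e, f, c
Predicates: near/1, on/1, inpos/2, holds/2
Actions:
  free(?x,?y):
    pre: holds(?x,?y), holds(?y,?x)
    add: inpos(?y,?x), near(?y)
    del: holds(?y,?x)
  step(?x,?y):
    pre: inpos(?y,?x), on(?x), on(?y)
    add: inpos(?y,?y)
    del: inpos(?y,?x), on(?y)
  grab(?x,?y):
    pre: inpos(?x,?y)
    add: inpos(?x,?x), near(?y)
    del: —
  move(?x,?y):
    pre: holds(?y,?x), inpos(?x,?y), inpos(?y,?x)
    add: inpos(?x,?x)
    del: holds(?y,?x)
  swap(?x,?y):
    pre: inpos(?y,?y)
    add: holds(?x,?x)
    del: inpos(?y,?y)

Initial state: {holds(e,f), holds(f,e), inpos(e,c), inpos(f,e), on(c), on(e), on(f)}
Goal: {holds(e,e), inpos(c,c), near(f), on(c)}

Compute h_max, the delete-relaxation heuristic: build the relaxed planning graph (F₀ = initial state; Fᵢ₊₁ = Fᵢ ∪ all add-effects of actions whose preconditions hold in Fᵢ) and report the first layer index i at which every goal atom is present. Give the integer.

3

F0 = init (7 atoms)
F1 = F0 ∪ {inpos(e,e), inpos(e,f), inpos(f,f), near(c), near(e), near(f)}  (13 atoms)
F2 = F1 ∪ {holds(c,c), holds(e,e), holds(f,f)}  (16 atoms)
F3 = F2 ∪ {inpos(c,c)}  (17 atoms)
goal ⊆ F3  ⇒  h_max = 3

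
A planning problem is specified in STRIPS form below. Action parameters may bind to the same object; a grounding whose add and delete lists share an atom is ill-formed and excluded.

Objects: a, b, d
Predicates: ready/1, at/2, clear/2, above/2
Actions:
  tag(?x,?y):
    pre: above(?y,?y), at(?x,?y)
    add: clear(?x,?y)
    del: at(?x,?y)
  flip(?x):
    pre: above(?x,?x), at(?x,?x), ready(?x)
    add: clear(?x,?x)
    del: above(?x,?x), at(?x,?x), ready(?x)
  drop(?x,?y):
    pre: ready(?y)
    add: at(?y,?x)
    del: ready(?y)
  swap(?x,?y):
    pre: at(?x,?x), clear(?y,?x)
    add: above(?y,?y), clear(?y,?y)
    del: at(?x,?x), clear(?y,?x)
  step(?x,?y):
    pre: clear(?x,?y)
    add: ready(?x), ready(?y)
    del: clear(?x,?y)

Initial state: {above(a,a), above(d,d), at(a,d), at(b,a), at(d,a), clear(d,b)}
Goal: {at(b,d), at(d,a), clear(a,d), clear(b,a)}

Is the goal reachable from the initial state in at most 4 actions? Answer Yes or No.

Yes

1. tag(a,d)  →  {above(a,a), above(d,d), at(b,a), at(d,a), clear(a,d), clear(d,b)}
2. tag(b,a)  →  {above(a,a), above(d,d), at(d,a), clear(a,d), clear(b,a), clear(d,b)}
3. step(d,b)  →  {above(a,a), above(d,d), at(d,a), clear(a,d), clear(b,a), ready(b), ready(d)}
4. drop(d,b)  →  {above(a,a), above(d,d), at(b,d), at(d,a), clear(a,d), clear(b,a), ready(d)}
optimal plan length = 4; 4 ≤ 4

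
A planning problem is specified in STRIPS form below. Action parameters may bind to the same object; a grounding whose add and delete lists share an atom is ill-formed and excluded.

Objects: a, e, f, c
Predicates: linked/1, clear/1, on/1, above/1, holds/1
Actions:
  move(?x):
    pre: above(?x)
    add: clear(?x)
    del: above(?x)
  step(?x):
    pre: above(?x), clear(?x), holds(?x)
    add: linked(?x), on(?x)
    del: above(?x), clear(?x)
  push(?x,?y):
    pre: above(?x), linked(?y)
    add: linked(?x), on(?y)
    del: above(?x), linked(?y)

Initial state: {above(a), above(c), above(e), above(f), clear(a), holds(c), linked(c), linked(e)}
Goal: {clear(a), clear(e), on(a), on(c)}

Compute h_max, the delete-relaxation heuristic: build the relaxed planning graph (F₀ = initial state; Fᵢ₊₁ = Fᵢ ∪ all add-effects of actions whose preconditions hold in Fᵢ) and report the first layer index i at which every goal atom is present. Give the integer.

F0 = init (8 atoms)
F1 = F0 ∪ {clear(c), clear(e), clear(f), linked(a), linked(f), on(c), on(e)}  (15 atoms)
F2 = F1 ∪ {on(a), on(f)}  (17 atoms)
goal ⊆ F2  ⇒  h_max = 2

2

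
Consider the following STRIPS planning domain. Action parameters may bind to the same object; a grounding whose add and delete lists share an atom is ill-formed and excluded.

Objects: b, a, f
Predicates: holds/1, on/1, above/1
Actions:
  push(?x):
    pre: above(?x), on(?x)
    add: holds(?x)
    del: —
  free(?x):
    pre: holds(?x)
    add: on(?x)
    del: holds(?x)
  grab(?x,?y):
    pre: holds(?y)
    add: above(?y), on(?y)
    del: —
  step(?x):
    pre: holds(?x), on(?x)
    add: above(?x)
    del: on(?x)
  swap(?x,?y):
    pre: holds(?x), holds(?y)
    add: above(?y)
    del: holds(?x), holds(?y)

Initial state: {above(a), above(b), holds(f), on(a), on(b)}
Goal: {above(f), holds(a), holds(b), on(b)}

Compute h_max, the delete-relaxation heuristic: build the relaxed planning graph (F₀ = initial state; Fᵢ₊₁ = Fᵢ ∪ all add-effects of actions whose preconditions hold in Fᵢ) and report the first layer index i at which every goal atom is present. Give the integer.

1

F0 = init (5 atoms)
F1 = F0 ∪ {above(f), holds(a), holds(b), on(f)}  (9 atoms)
goal ⊆ F1  ⇒  h_max = 1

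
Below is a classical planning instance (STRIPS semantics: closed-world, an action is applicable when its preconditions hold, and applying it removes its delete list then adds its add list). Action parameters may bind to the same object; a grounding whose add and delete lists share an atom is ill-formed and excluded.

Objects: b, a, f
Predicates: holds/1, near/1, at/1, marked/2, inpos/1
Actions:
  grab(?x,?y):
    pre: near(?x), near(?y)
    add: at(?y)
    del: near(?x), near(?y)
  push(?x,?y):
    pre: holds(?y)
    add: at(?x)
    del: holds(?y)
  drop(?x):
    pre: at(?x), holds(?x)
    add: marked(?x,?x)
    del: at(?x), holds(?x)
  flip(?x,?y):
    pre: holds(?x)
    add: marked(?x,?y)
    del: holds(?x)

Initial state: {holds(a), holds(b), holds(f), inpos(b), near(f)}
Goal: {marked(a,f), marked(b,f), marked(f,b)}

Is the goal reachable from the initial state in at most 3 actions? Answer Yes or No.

Yes

1. flip(b,f)  →  {holds(a), holds(f), inpos(b), marked(b,f), near(f)}
2. flip(a,f)  →  {holds(f), inpos(b), marked(a,f), marked(b,f), near(f)}
3. flip(f,b)  →  {inpos(b), marked(a,f), marked(b,f), marked(f,b), near(f)}
optimal plan length = 3; 3 ≤ 3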